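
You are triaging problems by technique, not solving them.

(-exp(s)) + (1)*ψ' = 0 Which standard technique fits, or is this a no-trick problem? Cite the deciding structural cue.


Method: no special technique — solved for the derivative, ψ never appears on the right — this is a direct integration in s, not a differential-equations problem at heart.


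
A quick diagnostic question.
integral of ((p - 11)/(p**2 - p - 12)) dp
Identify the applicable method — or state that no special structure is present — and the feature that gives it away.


Verdict: partial fractions — a proper rational integrand whose denominator splits into simpler factors — decompose into partial fractions first.


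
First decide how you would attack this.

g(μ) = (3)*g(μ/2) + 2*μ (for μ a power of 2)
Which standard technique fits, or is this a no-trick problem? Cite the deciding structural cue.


Verdict: the master substitution — a divide-and-conquer shape: argument μ/2, so change variables with μ = 2^m and solve the linear version.


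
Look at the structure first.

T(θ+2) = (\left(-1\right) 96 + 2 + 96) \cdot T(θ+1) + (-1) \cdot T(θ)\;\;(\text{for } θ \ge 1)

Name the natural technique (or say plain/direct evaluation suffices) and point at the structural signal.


Verdict: the characteristic-root method — fixed numeric weights on consecutive terms and no forcing term added: the root method in its home territory.


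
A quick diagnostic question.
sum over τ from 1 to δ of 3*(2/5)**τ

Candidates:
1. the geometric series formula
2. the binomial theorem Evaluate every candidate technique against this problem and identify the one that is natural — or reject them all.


Method: the geometric series formula — consecutive terms stand in a fixed index-free ratio — the geometric sum formula closes it.
- the geometric series formula — yes — fits the structure here.
- the binomial theorem — the summand does not match any term pattern of an expanded binomial power.


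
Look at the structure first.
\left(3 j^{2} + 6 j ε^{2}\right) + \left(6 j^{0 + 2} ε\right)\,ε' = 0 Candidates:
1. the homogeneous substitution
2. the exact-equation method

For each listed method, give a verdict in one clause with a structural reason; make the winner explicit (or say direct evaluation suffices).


Technique: the exact-equation method — equality of cross partials is the green light — assemble the potential function term by term.
- the homogeneous substitution: the slope does not depend on the ratio of the variables alone.
- the exact-equation method: a fit — the right tool for this form.


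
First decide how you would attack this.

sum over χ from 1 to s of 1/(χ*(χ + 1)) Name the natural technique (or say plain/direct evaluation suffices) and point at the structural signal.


Diagnosis: telescoping — 1/(χ*(χ + 1)) hides a difference of shifted reciprocals — decompose it and the middle of the sum vanishes.


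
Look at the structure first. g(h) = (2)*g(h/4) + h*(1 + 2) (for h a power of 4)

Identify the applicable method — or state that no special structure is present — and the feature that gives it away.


Technique: the master substitution — index division is the fingerprint: h/4 in the recursive call means substitute h = 4^m.


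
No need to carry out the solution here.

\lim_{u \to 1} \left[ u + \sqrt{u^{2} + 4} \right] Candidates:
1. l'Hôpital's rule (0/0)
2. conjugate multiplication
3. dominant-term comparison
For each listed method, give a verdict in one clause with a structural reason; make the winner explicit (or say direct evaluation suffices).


Technique: no special technique — the expression is continuous at the evaluation point — substitute directly; no indeterminate form appears.
- l'Hôpital's rule (0/0): substituting the point produces a determinate value, not a 0 over 0 clash.
- conjugate multiplication — no difference of divergent radicals appears, so rationalizing has nothing to cancel.
- dominant-term comparison — no ranking of term growth rates resolves the limit here.


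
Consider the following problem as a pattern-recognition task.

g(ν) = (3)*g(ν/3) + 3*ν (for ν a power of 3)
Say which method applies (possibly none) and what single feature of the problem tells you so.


Best approach: the master substitution — the argument ν/3 divides the index by 3; the standard ν = 3^m substitution converts it to a constant-shift recurrence.


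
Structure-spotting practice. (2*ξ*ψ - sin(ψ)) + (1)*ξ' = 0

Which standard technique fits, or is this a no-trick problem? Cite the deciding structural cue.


Best approach: a linear integrating factor — the unknown enters only to the first power against a nonzero forcing term — the integrating-factor template applies directly.


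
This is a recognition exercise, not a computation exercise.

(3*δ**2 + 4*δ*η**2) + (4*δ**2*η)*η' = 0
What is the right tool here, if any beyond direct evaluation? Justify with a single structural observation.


Method: the exact-equation method — check exactness first: here it holds (3*δ**2 + 4*δ*η**2, 4*δ**2*η have matching cross partials), so no integrating factor is needed.


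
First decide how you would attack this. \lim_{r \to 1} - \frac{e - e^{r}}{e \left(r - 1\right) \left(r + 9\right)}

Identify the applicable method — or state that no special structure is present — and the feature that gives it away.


Diagnosis: l'Hôpital's rule (0/0) — both numerator and denominator vanish at 1: the genuine 0/0 indeterminate that l'Hôpital exists for. Known elementary limits would finish this too — the rule just bypasses the case analysis.


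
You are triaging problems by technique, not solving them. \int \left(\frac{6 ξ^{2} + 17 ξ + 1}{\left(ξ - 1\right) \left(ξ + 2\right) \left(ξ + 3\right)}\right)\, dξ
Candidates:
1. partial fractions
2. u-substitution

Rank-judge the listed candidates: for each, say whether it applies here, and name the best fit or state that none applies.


Technique: partial fractions — the bottom factors while the top stays lower-degree — split into simple fractions and integrate piece by piece.
- partial fractions: applies; the problem has the shape this method handles.
- u-substitution — no subexpression of the integrand pairs with its own derivative as a factor — individual terms may offer their own substitutions, but any change of variable covering the whole integral would have to be constructed from outside the expression.


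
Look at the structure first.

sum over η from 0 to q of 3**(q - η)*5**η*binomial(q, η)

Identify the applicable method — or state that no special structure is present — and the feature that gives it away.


Diagnosis: the binomial theorem — binomial(q, η) weighting matched powers of 5 and 3 is the expanded form of (5 + 3)^q — fold it back up.


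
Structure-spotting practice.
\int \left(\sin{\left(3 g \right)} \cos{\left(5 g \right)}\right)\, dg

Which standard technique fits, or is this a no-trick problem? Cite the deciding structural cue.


Verdict: a trigonometric identity — apply product-to-sum to \sin{\left(3 g \right)} \cos{\left(5 g \right)}: two clean single-angle terms replace one awkward product.


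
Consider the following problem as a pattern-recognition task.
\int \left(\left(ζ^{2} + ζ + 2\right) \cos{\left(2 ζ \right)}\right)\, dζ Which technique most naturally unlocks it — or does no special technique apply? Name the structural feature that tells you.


Technique: integration by parts — a polynomial factor ζ^{2} + ζ + 2 multiplies \cos{\left(2 ζ \right)}; differentiating ζ^{2} + ζ + 2 lowers its degree while \cos{\left(2 ζ \right)} integrates cleanly, so parts wins.


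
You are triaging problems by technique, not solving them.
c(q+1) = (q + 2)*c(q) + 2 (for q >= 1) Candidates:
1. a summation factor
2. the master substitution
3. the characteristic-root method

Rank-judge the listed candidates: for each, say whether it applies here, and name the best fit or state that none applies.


Diagnosis: a summation factor — one step of memory with a weight q + 2 that changes as the index grows — the summation-factor construction is built for this.
- a summation factor: applies; the problem has the shape this method handles.
- the master substitution: the recursion shifts the index rather than dividing it.
- the characteristic-root method — an index-dependent weight blocks the pure exponential ansatz.


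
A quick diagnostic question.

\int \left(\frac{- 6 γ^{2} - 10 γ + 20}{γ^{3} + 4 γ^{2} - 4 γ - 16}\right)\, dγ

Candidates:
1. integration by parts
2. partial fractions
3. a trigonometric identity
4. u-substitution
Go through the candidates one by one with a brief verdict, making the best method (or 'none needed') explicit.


Best approach: partial fractions — the bottom factors while the top stays lower-degree — split into simple fractions and integrate piece by piece.
- integration by parts — the nonconstant-polynomial-times-standard-kernel pattern (an exp, sine, cosine, or logarithm partner) is absent.
- partial fractions — yes — fits the structure here.
- a trigonometric identity: there is no trigonometric structure at all — the integrand carries no sine or cosine to rewrite.
- u-substitution — no subexpression of the integrand serves as a whole-integral substitution inner — individual terms may offer their own, but none carries its derivative as a factor of the full integrand; a working change of variable would have to be constructed from outside the expression.


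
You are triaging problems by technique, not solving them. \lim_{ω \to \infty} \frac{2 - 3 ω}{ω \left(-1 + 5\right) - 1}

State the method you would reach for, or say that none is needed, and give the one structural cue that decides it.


Technique: dominant-term comparison — at large ω only the top-degree terms survive; compare the leading terms and the limit falls out. Differentiating the expression as a single quotient would eventually settle it as well; matching dominant growth settles it immediately.


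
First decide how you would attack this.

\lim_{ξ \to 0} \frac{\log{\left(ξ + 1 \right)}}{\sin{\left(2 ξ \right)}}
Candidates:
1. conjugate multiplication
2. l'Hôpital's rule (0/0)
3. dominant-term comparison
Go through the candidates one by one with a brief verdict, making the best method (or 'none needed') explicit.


Verdict: l'Hôpital's rule (0/0) — plug in 0: top and bottom both hit zero, so differentiate each and retry. The standard small-argument limits would also carry it; the rule is the systematic route.
- conjugate multiplication: there is no infinity-minus-infinity radical difference to rationalize.
- l'Hôpital's rule (0/0) — a fit — the right tool for this form.
- dominant-term comparison — leading-power comparison does not apply to this form.


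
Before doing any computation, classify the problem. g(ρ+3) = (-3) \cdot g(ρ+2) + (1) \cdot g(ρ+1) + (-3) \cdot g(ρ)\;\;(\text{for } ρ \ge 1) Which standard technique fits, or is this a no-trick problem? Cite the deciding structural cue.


Method: the characteristic-root method — constant coefficients and linearity mean the ansatz r^ρ reduces it to solving the characteristic polynomial.


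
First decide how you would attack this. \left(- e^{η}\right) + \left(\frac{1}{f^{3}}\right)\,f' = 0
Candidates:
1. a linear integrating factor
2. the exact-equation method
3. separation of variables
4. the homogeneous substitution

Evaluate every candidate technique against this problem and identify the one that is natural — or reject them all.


Best approach: separation of variables — all dependence on the two variables factors apart, the defining separable shape.
- a linear integrating factor: the unknown enters nonlinearly (through a power, a denominator, or a transcendental function), which the linear integrating-factor recipe cannot absorb as-is — any repair would come from a preliminary substitution, not the factor.
- the exact-equation method — with no real cross-dependence between the variables, the exact-equation machinery is a detour rather than the natural reading.
- separation of variables — yes — fits the structure here.
- the homogeneous substitution: the slope is not a function of the ratio of the variables alone.


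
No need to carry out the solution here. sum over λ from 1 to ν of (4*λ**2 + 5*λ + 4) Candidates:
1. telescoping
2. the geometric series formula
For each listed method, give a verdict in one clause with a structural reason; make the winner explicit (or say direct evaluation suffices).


Verdict: no special technique — with only polynomial terms in λ present, the classical sum-of-powers identities are all you need.
- telescoping — the summand is not presented as a shifted difference — a telescoping rewrite may exist, but the displayed structure does not offer one.
- the geometric series formula: there is no constant term-to-term ratio.


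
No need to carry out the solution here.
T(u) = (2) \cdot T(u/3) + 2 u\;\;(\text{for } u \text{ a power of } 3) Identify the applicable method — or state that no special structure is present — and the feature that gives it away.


Best approach: the master substitution — treat m = log base 3 of u as the new clock: one recursion step advances m by one while u scales by 3.


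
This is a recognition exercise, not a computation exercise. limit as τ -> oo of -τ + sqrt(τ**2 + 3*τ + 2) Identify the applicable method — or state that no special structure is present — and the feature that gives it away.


Method: conjugate multiplication — two divergent pieces with a minus sign between them and a radical in the mix: rationalize sqrt(τ**2 + 3*τ + 2) - τ before any limit law applies.


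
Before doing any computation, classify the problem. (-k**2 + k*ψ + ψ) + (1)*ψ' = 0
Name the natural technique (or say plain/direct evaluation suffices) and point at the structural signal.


Technique: a linear integrating factor — linear in the unknown with genuine forcing: multiply through by the exponential of the integrated coefficient and the left side closes into one derivative.


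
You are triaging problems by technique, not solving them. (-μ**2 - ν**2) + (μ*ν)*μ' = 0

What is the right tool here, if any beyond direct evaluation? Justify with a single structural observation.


Method: the homogeneous substitution — the slope's numerator and denominator have matching total degree, so it depends only on μ/ν and the ratio substitution collapses it. A Bernoulli rewrite works here as the equation stands — the homogeneous substitution is the more immediate reading.


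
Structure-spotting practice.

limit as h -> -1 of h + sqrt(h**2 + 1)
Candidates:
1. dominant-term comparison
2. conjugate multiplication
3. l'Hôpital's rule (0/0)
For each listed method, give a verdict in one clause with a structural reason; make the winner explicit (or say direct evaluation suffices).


Method: no special technique — no denominator vanishes and nothing blows up at -1: direct substitution is the whole computation.
- dominant-term comparison — this is not a rational comparison of growth rates at infinity.
- conjugate multiplication: no divergent radical difference is present for a conjugate pair to cancel.
- l'Hôpital's rule (0/0): substituting the point gives a finite value outright — there is no indeterminate clash to repair.


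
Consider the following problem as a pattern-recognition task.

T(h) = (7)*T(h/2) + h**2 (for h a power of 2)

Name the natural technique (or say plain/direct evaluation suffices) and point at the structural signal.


Method: the master substitution — the index is divided (h/2), not shifted — substitute h = 2^m to straighten it into a shift recurrence.


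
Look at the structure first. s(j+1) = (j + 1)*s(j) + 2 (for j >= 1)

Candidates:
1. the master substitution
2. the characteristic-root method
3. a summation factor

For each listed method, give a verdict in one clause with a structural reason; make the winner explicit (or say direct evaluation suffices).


Method: a summation factor — because the multiplier j + 1 is index-dependent, divide through by its running product and sum the resulting differences.
- the master substitution — this is shift-type recursion, outside the divide-and-conquer template.
- the characteristic-root method: the coefficients change with the index, which the root method cannot absorb.
- a summation factor: yes, a natural case for it.


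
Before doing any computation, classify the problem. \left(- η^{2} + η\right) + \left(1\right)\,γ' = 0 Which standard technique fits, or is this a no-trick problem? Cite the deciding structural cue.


Diagnosis: no special technique — with γ absent the equation is not coupled at all: direct integration in η.


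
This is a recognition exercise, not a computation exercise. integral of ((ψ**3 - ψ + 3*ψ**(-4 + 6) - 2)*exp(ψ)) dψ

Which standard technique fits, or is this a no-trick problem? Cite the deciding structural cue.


Best approach: integration by parts — a polynomial factor (ψ**3 - ψ + 3*ψ**(-4 + 6) - 2) multiplies exp(ψ); differentiating (ψ**3 - ψ + 3*ψ**(-4 + 6) - 2) lowers its degree while exp(ψ) integrates cleanly, so parts wins.


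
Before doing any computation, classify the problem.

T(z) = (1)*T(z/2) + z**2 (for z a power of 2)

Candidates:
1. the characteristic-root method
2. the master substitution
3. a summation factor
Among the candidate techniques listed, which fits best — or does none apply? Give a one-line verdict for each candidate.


Best approach: the master substitution — index division is the fingerprint: z/2 in the recursive call means substitute z = 2^m.
- the characteristic-root method — a divided-index call is not the fixed-shift linear shape that characteristic roots solve.
- the master substitution — yes, a natural case for it.
- a summation factor: the recursion divides its index rather than shifting it — there is no previous-term chain for a summation factor to telescope.


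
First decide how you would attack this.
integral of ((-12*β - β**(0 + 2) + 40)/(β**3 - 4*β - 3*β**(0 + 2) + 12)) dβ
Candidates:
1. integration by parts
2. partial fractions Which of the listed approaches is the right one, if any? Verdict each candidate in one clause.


Method: partial fractions — a proper rational integrand whose denominator splits into simpler factors — decompose into partial fractions first.
- integration by parts — there is no nonconstant-polynomial-times-kernel split with an exp, sine, cosine (degree-1 argument), or logarithm partner.
- partial fractions — yes — fits the structure here.


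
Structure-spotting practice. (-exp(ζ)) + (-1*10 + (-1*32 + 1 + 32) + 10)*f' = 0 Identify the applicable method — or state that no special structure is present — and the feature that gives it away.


Method: no special technique — solved for the derivative, f never appears on the right — this is a direct integration in ζ, not a differential-equations problem at heart.


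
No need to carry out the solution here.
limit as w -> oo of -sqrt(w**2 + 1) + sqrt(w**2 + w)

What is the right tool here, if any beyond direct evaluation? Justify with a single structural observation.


Diagnosis: conjugate multiplication — divergence minus divergence hides a finite answer — expose it by pairing sqrt(w**2 + w) - sqrt(w**2 + 1) with its conjugate.


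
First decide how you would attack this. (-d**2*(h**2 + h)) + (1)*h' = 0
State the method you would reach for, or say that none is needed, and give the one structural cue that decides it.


Diagnosis: separation of variables — the derivative equals a pure function of d (namely d**2) times a pure function of h (namely h**2 + h); divide and integrate each side. Rearranged, this also fits the Bernoulli template directly; separation reads the product structure as given.


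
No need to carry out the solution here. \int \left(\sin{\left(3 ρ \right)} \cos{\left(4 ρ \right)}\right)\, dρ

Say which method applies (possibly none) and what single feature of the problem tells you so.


Best approach: a trigonometric identity — \sin{\left(3 ρ \right)} \cos{\left(4 ρ \right)} mixes two frequencies; the product-to-sum identity splits it into single-frequency sinusoids.


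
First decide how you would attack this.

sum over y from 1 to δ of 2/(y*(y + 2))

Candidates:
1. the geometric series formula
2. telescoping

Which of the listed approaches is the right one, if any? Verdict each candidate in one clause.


Diagnosis: telescoping — rewrite 2/(y*(y + 2)) as simple fractions and successive terms eat each other — only the edges survive.
- the geometric series formula — no single multiplier carries one term to the next throughout the sum.
- telescoping: a fit — the right tool for this form.


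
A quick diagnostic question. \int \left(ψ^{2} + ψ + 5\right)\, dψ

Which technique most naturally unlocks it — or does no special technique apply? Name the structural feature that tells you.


Verdict: no special technique — nothing composite, nothing rational, nothing trigonometric — each constant-multiple power of ψ integrates by the power rule alone.


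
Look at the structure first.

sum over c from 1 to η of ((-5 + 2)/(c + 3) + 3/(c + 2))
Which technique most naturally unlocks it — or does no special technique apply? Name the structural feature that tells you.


Best approach: telescoping — each term adds 3/(c + 2) and subtracts the same expression advanced one index; that subtracted piece cancels against the next term's added copy — only the boundary terms survive.


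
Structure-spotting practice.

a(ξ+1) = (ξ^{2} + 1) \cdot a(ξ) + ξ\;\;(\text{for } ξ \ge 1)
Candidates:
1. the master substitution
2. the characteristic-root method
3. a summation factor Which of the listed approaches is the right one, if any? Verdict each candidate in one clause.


Diagnosis: a summation factor — it is first-order linear but the coefficient ξ^{2} + 1 depends on the index, so multiply through by a summation factor to telescope it.
- the master substitution: there is no divide-the-index recursive argument.
- the characteristic-root method — the coefficients vary with the index, breaking the constant-coefficient structure the method needs.
- a summation factor — yes, a natural case for it.


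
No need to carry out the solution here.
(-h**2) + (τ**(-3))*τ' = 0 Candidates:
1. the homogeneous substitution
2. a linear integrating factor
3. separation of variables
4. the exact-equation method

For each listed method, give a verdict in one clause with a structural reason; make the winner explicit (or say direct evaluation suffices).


Best approach: separation of variables — one side of the product carries the independent variable, the other the unknown — the textbook separation shape.
- the homogeneous substitution — the slope does not depend on the ratio of the variables alone.
- a linear integrating factor: a nonlinear term in the unknown puts this outside the integrating-factor template.
- separation of variables — yes, a natural case for it.
- the exact-equation method — with no real cross-dependence between the variables, the exact-equation machinery is a detour rather than the natural reading.


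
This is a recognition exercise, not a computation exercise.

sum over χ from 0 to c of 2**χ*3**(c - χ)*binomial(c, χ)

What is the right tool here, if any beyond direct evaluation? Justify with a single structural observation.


Best approach: the binomial theorem — binomial coefficients against complementary powers of 2 and 3: recognize the binomial expansion and resum.


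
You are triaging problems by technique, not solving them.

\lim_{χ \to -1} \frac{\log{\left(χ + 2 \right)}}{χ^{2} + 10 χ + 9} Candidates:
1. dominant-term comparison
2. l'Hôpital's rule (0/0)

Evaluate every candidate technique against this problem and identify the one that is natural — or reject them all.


Verdict: l'Hôpital's rule (0/0) — plug in -1: top and bottom both hit zero, so differentiate each and retry. Known elementary limits would finish this too — the rule just bypasses the case analysis.
- dominant-term comparison: this is not a rational comparison of growth rates at infinity.
- l'Hôpital's rule (0/0) — applies; the problem has the shape this method handles.


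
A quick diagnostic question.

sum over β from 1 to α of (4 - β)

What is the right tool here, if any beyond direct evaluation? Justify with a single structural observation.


Method: no special technique — with only polynomial terms in β present, the classical sum-of-powers identities are all you need.


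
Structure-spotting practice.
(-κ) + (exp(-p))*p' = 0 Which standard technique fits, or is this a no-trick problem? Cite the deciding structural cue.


Best approach: separation of variables — separating collects all p-dependence with the derivative and leaves all κ-dependence opposite: variables separate. The equation is exact as it stands too — a potential function exists — though separation reads the split structure directly.


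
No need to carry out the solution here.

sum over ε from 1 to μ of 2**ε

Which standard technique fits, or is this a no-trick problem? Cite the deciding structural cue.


Technique: the geometric series formula — check a ratio of consecutive terms: it is 2, independent of the index, so the geometric formula closes the sum.


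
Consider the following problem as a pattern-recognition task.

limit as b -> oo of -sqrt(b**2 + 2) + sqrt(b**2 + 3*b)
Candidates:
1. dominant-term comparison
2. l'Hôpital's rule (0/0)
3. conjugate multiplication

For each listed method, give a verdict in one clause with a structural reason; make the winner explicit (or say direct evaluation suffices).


Technique: conjugate multiplication — the difference sqrt(b**2 + 3*b) - sqrt(b**2 + 2) is an ∞ − ∞ stalemate; its conjugate partner breaks the tie.
- dominant-term comparison — no dominant power emerges to decide the limit by degree comparison.
- l'Hôpital's rule (0/0): the expression is a difference driving to ∞ − ∞, not a 0/0 quotient — there is no ratio for the rule to differentiate.
- conjugate multiplication — yes — fits the structure here.


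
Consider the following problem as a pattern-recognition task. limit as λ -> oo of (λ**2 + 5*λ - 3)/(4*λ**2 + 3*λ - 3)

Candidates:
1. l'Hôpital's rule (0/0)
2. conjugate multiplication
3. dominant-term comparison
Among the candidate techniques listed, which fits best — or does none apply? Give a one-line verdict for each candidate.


Verdict: dominant-term comparison — divide by the highest power of λ present: lower-order terms vanish and the dominant ratio remains.
- l'Hôpital's rule (0/0) — as a single quotient the expression runs to ∞/∞ at the limit point — an at-infinity form of the rule would apply, though the leading-growth comparison is the direct reading.
- conjugate multiplication: there is no infinity-minus-infinity radical difference to rationalize.
- dominant-term comparison: applies; the problem has the shape this method handles.


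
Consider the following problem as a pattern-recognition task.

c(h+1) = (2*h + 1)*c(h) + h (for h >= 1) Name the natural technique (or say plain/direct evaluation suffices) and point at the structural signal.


Technique: a summation factor — normalize by the running product of 2*h + 1: the left side becomes a difference, and differences sum.


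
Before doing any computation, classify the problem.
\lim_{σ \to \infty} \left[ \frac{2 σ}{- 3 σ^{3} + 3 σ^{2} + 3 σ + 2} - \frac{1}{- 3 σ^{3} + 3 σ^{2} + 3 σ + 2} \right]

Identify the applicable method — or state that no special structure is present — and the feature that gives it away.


Best approach: dominant-term comparison — divide by the highest power of σ present: lower-order terms vanish and the dominant ratio remains. Viewed as a single quotient this is an ∞/∞ form — an at-infinity application of l'Hôpital's rule would also resolve it; comparing leading growth reads the answer without differentiating.


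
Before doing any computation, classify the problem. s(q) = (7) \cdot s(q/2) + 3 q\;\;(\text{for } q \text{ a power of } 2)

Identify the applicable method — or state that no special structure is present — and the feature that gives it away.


Diagnosis: the master substitution — the argument contracts 2-fold per step: reindex q exponentially and solve the linear recurrence in the new index.


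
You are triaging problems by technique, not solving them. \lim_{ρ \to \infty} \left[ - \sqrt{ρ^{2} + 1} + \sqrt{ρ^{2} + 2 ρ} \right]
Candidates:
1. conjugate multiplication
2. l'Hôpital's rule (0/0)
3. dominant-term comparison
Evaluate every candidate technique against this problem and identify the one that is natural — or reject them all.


Verdict: conjugate multiplication — neither \sqrt{ρ^{2} + 2 ρ} nor \sqrt{ρ^{2} + 1} converges alone, so rewrite their difference as a conjugate-rationalized quotient first.
- conjugate multiplication: yes, a natural case for it.
- l'Hôpital's rule (0/0): the expression is a difference driving to ∞ − ∞, not a 0/0 quotient — there is no ratio for the rule to differentiate.
- dominant-term comparison: this limit is not decided by comparing leading-term growth at infinity.


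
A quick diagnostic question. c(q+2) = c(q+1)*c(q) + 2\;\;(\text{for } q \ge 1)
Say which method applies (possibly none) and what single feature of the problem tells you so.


Diagnosis: no special technique — the update rule curves (it is not linear in the unknown sequence), so no superposition-based closed form attaches — iterate or study it directly.


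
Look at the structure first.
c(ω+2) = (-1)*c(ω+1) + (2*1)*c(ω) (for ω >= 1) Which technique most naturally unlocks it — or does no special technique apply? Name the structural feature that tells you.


Best approach: the characteristic-root method — every coefficient is a fixed number and the forcing is zero — substitute r^ω and read off the root equation.


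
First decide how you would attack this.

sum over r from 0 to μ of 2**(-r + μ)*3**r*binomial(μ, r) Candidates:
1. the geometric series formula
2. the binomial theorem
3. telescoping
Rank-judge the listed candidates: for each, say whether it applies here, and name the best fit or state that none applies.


Technique: the binomial theorem — binomial(μ, r) weighting matched powers of 3 and 2 is the expanded form of (3 + 2)^μ — fold it back up.
- the geometric series formula — the ratio of consecutive terms depends on the index.
- the binomial theorem — a fit — the right tool for this form.
- telescoping: neither a shifted-difference shape nor integer-spaced poles are present.


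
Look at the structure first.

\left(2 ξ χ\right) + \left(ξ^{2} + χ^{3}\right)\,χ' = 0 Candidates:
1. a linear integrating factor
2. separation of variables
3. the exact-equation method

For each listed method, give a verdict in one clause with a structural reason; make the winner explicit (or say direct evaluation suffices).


Method: the exact-equation method — d/dχ of 2 ξ χ equals d/dξ of ξ^{2} + χ^{3}: the form is a total differential of one potential — integrate it exactly.
- a linear integrating factor — a nonlinear term in the unknown puts this outside the integrating-factor template.
- separation of variables — no division isolates the independent variable from the unknown.
- the exact-equation method: yes — fits the structure here.


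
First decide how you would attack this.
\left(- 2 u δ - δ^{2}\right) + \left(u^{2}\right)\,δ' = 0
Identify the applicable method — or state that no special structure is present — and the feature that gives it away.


Technique: the homogeneous substitution — the slope's numerator and denominator share total degree; set v = δ/u and the equation drops to separable form. Rearranged, this also fits the Bernoulli template directly; the homogeneous substitution reads the structure without the rearrangement.


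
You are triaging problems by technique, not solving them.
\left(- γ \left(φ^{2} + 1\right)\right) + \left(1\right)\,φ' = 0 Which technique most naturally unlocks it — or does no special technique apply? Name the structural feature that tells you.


Diagnosis: separation of variables — the derivative equals a pure function of γ (namely γ) times a pure function of φ (namely φ^{2} + 1); divide and integrate each side.


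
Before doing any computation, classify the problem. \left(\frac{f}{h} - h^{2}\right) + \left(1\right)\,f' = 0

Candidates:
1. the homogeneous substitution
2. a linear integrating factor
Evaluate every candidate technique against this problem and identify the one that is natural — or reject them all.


Verdict: a linear integrating factor — linear in the unknown with genuine forcing: multiply through by the exponential of the integrated coefficient and the left side closes into one derivative.
- the homogeneous substitution: solved for the derivative, the right side changes under joint scaling of the two variables.
- a linear integrating factor: yes — fits the structure here.


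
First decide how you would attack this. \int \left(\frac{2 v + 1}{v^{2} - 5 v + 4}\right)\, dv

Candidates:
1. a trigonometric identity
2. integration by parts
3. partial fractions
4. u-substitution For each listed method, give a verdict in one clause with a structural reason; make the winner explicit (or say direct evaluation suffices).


Technique: partial fractions — rational integrand, reducible denominator v^{2} - 5 v + 4: decompose first, integrate second.
- a trigonometric identity: there is no trigonometric structure at all — the integrand carries no sine or cosine to rewrite.
- integration by parts: the nonconstant-polynomial-times-standard-kernel pattern (an exp, sine, cosine, or logarithm partner) is absent.
- partial fractions — applicable, and directly so.
- u-substitution — no subexpression of the integrand pairs with its own derivative as a factor — individual terms may offer their own substitutions, but any change of variable covering the whole integral would have to be constructed from outside the expression.


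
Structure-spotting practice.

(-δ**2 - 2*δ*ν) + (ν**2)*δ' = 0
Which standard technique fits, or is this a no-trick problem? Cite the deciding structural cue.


Method: the homogeneous substitution — the slope's numerator and denominator share total degree; set v = δ/ν and the equation drops to separable form. A Bernoulli substitution is a fair alternative on this equation directly; the homogeneous reading takes it as given.


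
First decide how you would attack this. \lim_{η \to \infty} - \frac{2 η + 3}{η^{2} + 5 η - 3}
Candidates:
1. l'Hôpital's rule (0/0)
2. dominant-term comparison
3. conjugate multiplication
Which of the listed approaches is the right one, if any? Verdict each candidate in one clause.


Best approach: dominant-term comparison — growth-rate triage: the leading powers of η decide the limit, everything else is noise.
- l'Hôpital's rule (0/0): no 0/0 form appears: written as one quotient, top and bottom both grow without bound, and the ratio is decided by their leading terms.
- dominant-term comparison — yes — fits the structure here.
- conjugate multiplication: there is no infinity-minus-infinity radical difference to rationalize.


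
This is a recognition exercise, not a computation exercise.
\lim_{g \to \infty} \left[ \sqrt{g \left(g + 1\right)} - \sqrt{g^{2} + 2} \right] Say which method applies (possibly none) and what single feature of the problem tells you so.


Best approach: conjugate multiplication — an infinity-minus-infinity difference with a surviving radical — multiply by the conjugate to cancel the divergence.


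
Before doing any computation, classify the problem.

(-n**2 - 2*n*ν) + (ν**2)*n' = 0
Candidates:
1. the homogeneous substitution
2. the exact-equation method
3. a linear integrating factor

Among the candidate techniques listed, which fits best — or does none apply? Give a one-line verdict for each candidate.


Technique: the homogeneous substitution — the slope is degree-zero homogeneous: the ratio substitution v = n/ν collapses it. This doubles as a Bernoulli equation in the unknown as written; the homogeneous route needs no setup at all.
- the homogeneous substitution — applies; the problem has the shape this method handles.
- the exact-equation method — no potential function has this form as its differential, as written.
- a linear integrating factor — the unknown enters nonlinearly (through a power, a denominator, or a transcendental function), which the linear integrating-factor recipe cannot absorb as-is — any repair would come from a preliminary substitution, not the factor.


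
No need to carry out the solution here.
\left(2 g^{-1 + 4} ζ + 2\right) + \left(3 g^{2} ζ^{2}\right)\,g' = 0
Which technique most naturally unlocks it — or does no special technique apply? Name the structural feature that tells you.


Verdict: the exact-equation method — the mixed-partials test passes for (2 g^{-1 + 4} ζ + 2) and 3 g^{2} ζ^{2}, so a potential function exists as presented.


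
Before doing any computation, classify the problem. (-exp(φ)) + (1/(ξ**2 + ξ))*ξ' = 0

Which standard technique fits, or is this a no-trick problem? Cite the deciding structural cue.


Verdict: separation of variables — the slope splits multiplicatively: exp(φ) carrying all φ-dependence times ξ**2 + ξ carrying all ξ-dependence — separate and integrate. A Bernoulli substitution applies to this equation as given; separation takes the same equation in its displayed form.


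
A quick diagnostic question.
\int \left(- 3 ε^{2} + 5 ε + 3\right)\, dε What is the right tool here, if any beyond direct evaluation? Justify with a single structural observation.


Technique: no special technique — nothing composite, nothing rational, nothing trigonometric — each constant-multiple power of ε integrates by the power rule alone.


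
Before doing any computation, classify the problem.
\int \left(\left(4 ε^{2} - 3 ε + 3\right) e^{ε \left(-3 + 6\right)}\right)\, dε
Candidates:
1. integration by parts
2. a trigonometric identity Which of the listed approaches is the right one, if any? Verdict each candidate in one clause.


Best approach: integration by parts — a polynomial 4 ε^{2} - 3 ε + 3 against the kernel e^{ε \left(-3 + 6\right)} is the signature bounded-ladder case for integration by parts.
- integration by parts — a fit — the right tool for this form.
- a trigonometric identity — there is no trigonometric structure at all — the integrand carries no sine or cosine to rewrite.


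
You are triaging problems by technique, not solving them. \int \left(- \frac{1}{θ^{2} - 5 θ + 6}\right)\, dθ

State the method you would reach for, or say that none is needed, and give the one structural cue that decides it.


Verdict: partial fractions — with θ^{2} - 5 θ + 6 factorable and the degree on top strictly smaller, simple-fraction decomposition is immediate.


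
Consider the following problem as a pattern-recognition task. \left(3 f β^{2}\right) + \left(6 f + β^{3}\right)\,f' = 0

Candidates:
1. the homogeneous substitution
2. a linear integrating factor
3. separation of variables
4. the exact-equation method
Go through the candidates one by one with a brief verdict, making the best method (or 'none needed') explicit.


Verdict: the exact-equation method — d/df of 3 f β^{2} equals d/dβ of 6 f + β^{3}: the form is a total differential of one potential — integrate it exactly.
- the homogeneous substitution: the slope does not depend on the ratio of the variables alone.
- a linear integrating factor — a nonlinear term in the unknown puts this outside the integrating-factor template.
- separation of variables — the two dependences are entangled, not a clean product of one-variable pieces.
- the exact-equation method — applies; the problem has the shape this method handles.
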